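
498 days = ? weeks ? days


71 weeks 1 days

Weeks: 498 ÷ 7 = 71 remainder 1


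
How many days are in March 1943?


31 days

Month: March (month 3)
March has 31 days


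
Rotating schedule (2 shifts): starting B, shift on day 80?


Shift A

Shifts: A, B
Start: B (index 1)
Day 80: (1 + 80 - 1) mod 2
= 80 mod 2
= 0
Index 0 → shift A


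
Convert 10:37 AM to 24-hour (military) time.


10:37

Input: 10:37 AM
AM hour stays: 10


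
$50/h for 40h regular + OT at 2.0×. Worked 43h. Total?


Regular: 40h × $50 = $2000.00
Overtime: 43 - 40 = 3h
OT pay: 3h × $50 × 2.0 = $300.00
Total = $2000.00 + $300.00 = $2300.00

$2300.00


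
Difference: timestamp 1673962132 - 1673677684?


284448 seconds (79.0 hours / 3.29 days)

Difference = 1673962132 - 1673677684 = 284448 seconds
In hours: 284448 / 3600 ≈ 79.0
In days: 284448 / 86400 ≈ 3.29


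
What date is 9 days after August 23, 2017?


Start: August 23, 2017
Add 9 days
August 23 → September 1: 31 - 23 + 1 = 9 days (9 - 9 = 0 left)
Land exactly on September 1, 2017

September 1, 2017


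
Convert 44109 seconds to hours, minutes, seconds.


Hours: 44109 ÷ 3600 = 12 remainder 909
Minutes: 909 ÷ 60 = 15 remainder 9
Seconds: 9

12h 15m 9s


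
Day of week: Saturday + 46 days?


Start: Saturday (index 5)
(5 + 46) mod 7
= 51 mod 7
= 2
Index 2 → Wednesday

Wednesday


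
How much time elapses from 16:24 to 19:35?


End time in minutes: 19×60 + 35 = 1175
Start time in minutes: 16×60 + 24 = 984
Difference = 1175 - 984 = 191 minutes
= 3 hours 11 minutes

3h 11m


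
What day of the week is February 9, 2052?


Zeller's congruence:
q=9, m=14, k=51, j=20
h = (9 + ⌊13×15/5⌋ + 51 + ⌊51/4⌋ + ⌊20/4⌋ - 2×20) mod 7
= (9 + 39 + 51 + 12 + 5 - 40) mod 7
= 76 mod 7 = 6
h=6 → Friday

Friday


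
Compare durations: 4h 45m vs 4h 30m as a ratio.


19:18 (1.06)

Duration 1: 285 minutes
Duration 2: 270 minutes
Ratio = 285:270
GCD = 15
Simplified = 19:18
As a decimal: 19/18 ≈ 1.06


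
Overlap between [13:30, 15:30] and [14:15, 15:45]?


75 minutes

Meeting A: 810-930 (in minutes from midnight)
Meeting B: 855-945
Overlap start = max(810, 855) = 855
Overlap end = min(930, 945) = 930
Overlap = max(0, 930 - 855) = 75 min


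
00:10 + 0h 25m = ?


00:35

Start: 10 minutes from midnight
Add: 25 minutes
Total: 35 minutes
Hours: 35 ÷ 60 = 0 remainder 35


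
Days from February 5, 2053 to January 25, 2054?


From February 5, 2053 to January 25, 2054
Rest of February 2053: 28 - 5 = 23
Full months: March 31, April 30, May 31, June 30, July 31, August 31, September 30, October 31, November 30, December 31
Days into January 2054: 25
Total = 23 + 31 + 30 + 31 + 30 + 31 + 31 + 30 + 31 + 30 + 31 + 25 = 354 days

354 days


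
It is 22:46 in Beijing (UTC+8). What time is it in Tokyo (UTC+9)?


23:46

Time difference = UTC+9 - UTC+8 = +1 hours
New hour = (22 + 1) mod 24
= 23 mod 24 = 23
Minutes unchanged → 23:46


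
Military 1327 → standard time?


Hour: 13
13 - 12 = 1 → PM

1:27 PM


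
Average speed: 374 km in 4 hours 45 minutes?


Distance: 374 km
Time: 4h 45m = 285 min = 285/60 = 19/4 hours
Speed = 374 ÷ (19/4) = 374 × 4 / 19 = 1496/19 ≈ 78.7 km/h

78.7 km/h


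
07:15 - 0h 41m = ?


06:34

Start: 435 minutes from midnight
Subtract: 41 minutes
Remaining: 435 - 41 = 394
Hours: 6, Minutes: 34


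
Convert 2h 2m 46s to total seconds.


7366 seconds

Hours: 2 × 3600 = 7200
Minutes: 2 × 60 = 120
Seconds: 46
Total = 7200 + 120 + 46 = 7366


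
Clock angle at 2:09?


Hour hand = 2×30 + 9×0.5 = 64.5°
Minute hand = 9×6 = 54°
Difference = |64.5 - 54| = 10.5°

10.5°


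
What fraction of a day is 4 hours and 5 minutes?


Total minutes: 4×60 + 5 = 245
Day = 24×60 = 1440 minutes
Fraction = 245/1440 ≈ 0.1701
As a percentage: 245/1440 × 100 ≈ 17.01%

0.1701 (17.01%)


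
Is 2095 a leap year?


Rules: divisible by 4 AND (not by 100 OR by 400)
2095 ÷ 4 = 523 remainder 3 → not divisible by 4
Not divisible by 4 → not a leap year

No


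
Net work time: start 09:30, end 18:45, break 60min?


Total time = (18×60+45) - (9×60+30)
= 1125 - 570 = 555 min
Minus break: 555 - 60 = 495 min
= 8h 15m

8h 15m (495 minutes)


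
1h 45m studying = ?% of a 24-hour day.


7.3%

Time: 105 minutes
Day: 1440 minutes
Percentage = (105/1440) × 100 ≈ 7.3%


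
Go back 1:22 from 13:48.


12:26

Start: 828 minutes from midnight
Subtract: 82 minutes
Remaining: 828 - 82 = 746
Hours: 12, Minutes: 26


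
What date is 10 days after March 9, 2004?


Start: March 9, 2004
Add 10 days
March 9 + 10 = March 19, 2004

March 19, 2004


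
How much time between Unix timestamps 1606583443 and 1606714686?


131243 seconds (36.5 hours / 1.52 days)

Difference = 1606714686 - 1606583443 = 131243 seconds
In hours: 131243 / 3600 ≈ 36.5
In days: 131243 / 86400 ≈ 1.52


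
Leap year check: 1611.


No

Rules: divisible by 4 AND (not by 100 OR by 400)
1611 ÷ 4 = 402 remainder 3 → not divisible by 4
Not divisible by 4 → not a leap year


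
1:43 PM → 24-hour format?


Input: 1:43 PM
PM: 1 + 12 = 13

13:43


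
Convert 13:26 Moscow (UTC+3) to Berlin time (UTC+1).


11:26

Time difference = UTC+1 - UTC+3 = -2 hours
New hour = (13 -2) mod 24
= 11 mod 24 = 11
Minutes unchanged → 11:26


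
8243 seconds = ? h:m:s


2h 17m 23s

Hours: 8243 ÷ 3600 = 2 remainder 1043
Minutes: 1043 ÷ 60 = 17 remainder 23
Seconds: 23


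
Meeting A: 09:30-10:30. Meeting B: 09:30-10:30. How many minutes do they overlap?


Meeting A: 570-630 (in minutes from midnight)
Meeting B: 570-630
Overlap start = max(570, 570) = 570
Overlap end = min(630, 630) = 630
Overlap = max(0, 630 - 570) = 60 min

60 minutes


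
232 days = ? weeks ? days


33 weeks 1 days

Weeks: 232 ÷ 7 = 33 remainder 1


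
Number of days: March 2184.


Month: March (month 3)
March has 31 days

31 days


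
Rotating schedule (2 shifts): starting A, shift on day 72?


Shifts: A, B
Start: A (index 0)
Day 72: (0 + 72 - 1) mod 2
= 71 mod 2
= 1
Index 1 → shift B

Shift B


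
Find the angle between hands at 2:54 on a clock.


Hour hand = 2×30 + 54×0.5 = 87.0°
Minute hand = 54×6 = 324°
Difference = |87.0 - 324| = 237.0°
Since > 180°: 360 - 237.0 = 123.0°

123.0°


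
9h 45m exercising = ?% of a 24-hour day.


40.6%

Time: 585 minutes
Day: 1440 minutes
Percentage = (585/1440) × 100 ≈ 40.6%


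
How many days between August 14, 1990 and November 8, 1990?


From August 14, 1990 to November 8, 1990
Rest of August 1990: 31 - 14 = 17
Full months: September 30, October 31
Days into November 1990: 8
Total = 17 + 30 + 31 + 8 = 86 days

86 days


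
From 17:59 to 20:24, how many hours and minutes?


End time in minutes: 20×60 + 24 = 1224
Start time in minutes: 17×60 + 59 = 1079
Difference = 1224 - 1079 = 145 minutes
= 2 hours 25 minutes

2h 25m


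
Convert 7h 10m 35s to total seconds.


Hours: 7 × 3600 = 25200
Minutes: 10 × 60 = 600
Seconds: 35
Total = 25200 + 600 + 35 = 25835

25835 seconds


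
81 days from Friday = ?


Tuesday

Start: Friday (index 4)
(4 + 81) mod 7
= 85 mod 7
= 1
Index 1 → Tuesday


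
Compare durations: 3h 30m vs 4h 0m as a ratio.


Duration 1: 210 minutes
Duration 2: 240 minutes
Ratio = 210:240
GCD = 30
Simplified = 7:8
As a decimal: 7/8 ≈ 0.88

7:8 (0.88)


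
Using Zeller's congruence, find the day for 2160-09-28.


Zeller's congruence:
q=28, m=9, k=60, j=21
h = (28 + ⌊13×10/5⌋ + 60 + ⌊60/4⌋ + ⌊21/4⌋ - 2×21) mod 7
= (28 + 26 + 60 + 15 + 5 - 42) mod 7
= 92 mod 7 = 1
h=1 → Sunday

Sunday


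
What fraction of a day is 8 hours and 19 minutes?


0.3465 (34.65%)

Total minutes: 8×60 + 19 = 499
Day = 24×60 = 1440 minutes
Fraction = 499/1440 ≈ 0.3465
As a percentage: 499/1440 × 100 ≈ 34.65%


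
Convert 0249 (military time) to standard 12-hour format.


2:49 AM

Hour: 2
2 < 12 → AM


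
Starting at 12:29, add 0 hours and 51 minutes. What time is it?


13:20

Start: 749 minutes from midnight
Add: 51 minutes
Total: 800 minutes
Hours: 800 ÷ 60 = 13 remainder 20


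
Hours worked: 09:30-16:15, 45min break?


Total time = (16×60+15) - (9×60+30)
= 975 - 570 = 405 min
Minus break: 405 - 45 = 360 min
= 6h 0m

6h 0m (360 minutes)


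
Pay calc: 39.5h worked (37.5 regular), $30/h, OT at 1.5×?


$1215.00

Regular: 37.5h × $30 = $1125.00
Overtime: 39.5 - 37.5 = 2.0h
OT pay: 2.0h × $30 × 1.5 = $90.00
Total = $1125.00 + $90.00 = $1215.00


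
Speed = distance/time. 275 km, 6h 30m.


42.3 km/h

Distance: 275 km
Time: 6h 30m = 390 min = 390/60 = 13/2 hours
Speed = 275 ÷ (13/2) = 275 × 2 / 13 = 550/13 ≈ 42.3 km/h


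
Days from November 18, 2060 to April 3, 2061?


136 days

From November 18, 2060 to April 3, 2061
Rest of November 2060: 30 - 18 = 12
Full months: December 31, January 31, February 2061 28, March 31
Days into April 2061: 3
Total = 12 + 31 + 31 + 28 + 31 + 3 = 136 days


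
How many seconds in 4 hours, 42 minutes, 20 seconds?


16940 seconds

Hours: 4 × 3600 = 14400
Minutes: 42 × 60 = 2520
Seconds: 20
Total = 14400 + 2520 + 20 = 16940


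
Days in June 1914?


Month: June (month 6)
June has 30 days

30 days


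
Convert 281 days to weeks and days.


40 weeks 1 days

Weeks: 281 ÷ 7 = 40 remainder 1


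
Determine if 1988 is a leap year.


Yes

Rules: divisible by 4 AND (not by 100 OR by 400)
1988 ÷ 4 = 497 exactly → divisible by 4
1988 ÷ 100 = 19 remainder 88 → not divisible by 100
Divisible by 4 but not by 100 → leap year


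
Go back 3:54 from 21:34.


17:40

Start: 1294 minutes from midnight
Subtract: 234 minutes
Remaining: 1294 - 234 = 1060
Hours: 17, Minutes: 40


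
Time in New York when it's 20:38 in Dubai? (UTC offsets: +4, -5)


11:38

Time difference = UTC-5 - UTC+4 = -9 hours
New hour = (20 -9) mod 24
= 11 mod 24 = 11
Minutes unchanged → 11:38


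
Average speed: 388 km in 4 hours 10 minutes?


Distance: 388 km
Time: 4h 10m = 250 min = 250/60 = 25/6 hours
Speed = 388 ÷ (25/6) = 388 × 6 / 25 = 2328/25 ≈ 93.1 km/h

93.1 km/h


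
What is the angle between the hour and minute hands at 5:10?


95.0°

Hour hand = 5×30 + 10×0.5 = 155.0°
Minute hand = 10×6 = 60°
Difference = |155.0 - 60| = 95.0°


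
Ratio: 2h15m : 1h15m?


9:5 (1.80)

Duration 1: 135 minutes
Duration 2: 75 minutes
Ratio = 135:75
GCD = 15
Simplified = 9:5
As a decimal: 9/5 = 1.80


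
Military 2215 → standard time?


10:15 PM

Hour: 22
22 - 12 = 10 → PM


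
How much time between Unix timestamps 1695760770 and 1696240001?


479231 seconds (133.1 hours / 5.55 days)

Difference = 1696240001 - 1695760770 = 479231 seconds
In hours: 479231 / 3600 ≈ 133.1
In days: 479231 / 86400 ≈ 5.55


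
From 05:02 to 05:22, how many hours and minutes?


End time in minutes: 5×60 + 22 = 322
Start time in minutes: 5×60 + 2 = 302
Difference = 322 - 302 = 20 minutes
= 0 hours 20 minutes

0h 20m


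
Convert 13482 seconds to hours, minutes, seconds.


Hours: 13482 ÷ 3600 = 3 remainder 2682
Minutes: 2682 ÷ 60 = 44 remainder 42
Seconds: 42

3h 44m 42s


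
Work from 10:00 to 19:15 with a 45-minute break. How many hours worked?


8h 30m (510 minutes)

Total time = (19×60+15) - (10×60+0)
= 1155 - 600 = 555 min
Minus break: 555 - 45 = 510 min
= 8h 30m


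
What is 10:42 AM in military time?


Input: 10:42 AM
AM hour stays: 10

10:42


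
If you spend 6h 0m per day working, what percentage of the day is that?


Time: 360 minutes
Day: 1440 minutes
Percentage = (360/1440) × 100 = 25.0%

25.0%


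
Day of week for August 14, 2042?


Zeller's congruence:
q=14, m=8, k=42, j=20
h = (14 + ⌊13×9/5⌋ + 42 + ⌊42/4⌋ + ⌊20/4⌋ - 2×20) mod 7
= (14 + 23 + 42 + 10 + 5 - 40) mod 7
= 54 mod 7 = 5
h=5 → Thursday

Thursday


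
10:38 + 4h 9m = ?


14:47

Start: 638 minutes from midnight
Add: 249 minutes
Total: 887 minutes
Hours: 887 ÷ 60 = 14 remainder 47


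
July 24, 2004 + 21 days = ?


Start: July 24, 2004
Add 21 days
July 24 → August 1: 31 - 24 + 1 = 8 days (21 - 8 = 13 left)
August 1 + 13 = August 14, 2004

August 14, 2004


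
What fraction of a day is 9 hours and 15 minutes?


0.3854 (38.54%)

Total minutes: 9×60 + 15 = 555
Day = 24×60 = 1440 minutes
Fraction = 555/1440 ≈ 0.3854
As a percentage: 555/1440 × 100 ≈ 38.54%


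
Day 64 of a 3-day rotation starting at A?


Shift A

Shifts: A, B, C
Start: A (index 0)
Day 64: (0 + 64 - 1) mod 3
= 63 mod 3
= 0
Index 0 → shift A


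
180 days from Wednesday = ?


Start: Wednesday (index 2)
(2 + 180) mod 7
= 182 mod 7
= 0
Index 0 → Monday

Monday


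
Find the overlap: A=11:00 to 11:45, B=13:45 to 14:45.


0 minutes

Meeting A: 660-705 (in minutes from midnight)
Meeting B: 825-885
Overlap start = max(660, 825) = 825
Overlap end = min(705, 885) = 705
Overlap = max(0, 705 - 825) = 0 min


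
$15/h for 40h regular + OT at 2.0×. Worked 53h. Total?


$990.00

Regular: 40h × $15 = $600.00
Overtime: 53 - 40 = 13h
OT pay: 13h × $15 × 2.0 = $390.00
Total = $600.00 + $390.00 = $990.00


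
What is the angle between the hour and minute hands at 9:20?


160.0°

Hour hand = 9×30 + 20×0.5 = 280.0°
Minute hand = 20×6 = 120°
Difference = |280.0 - 120| = 160.0°


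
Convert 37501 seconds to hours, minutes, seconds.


Hours: 37501 ÷ 3600 = 10 remainder 1501
Minutes: 1501 ÷ 60 = 25 remainder 1
Seconds: 1

10h 25m 1s


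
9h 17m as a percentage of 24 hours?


Total minutes: 9×60 + 17 = 557
Day = 24×60 = 1440 minutes
Fraction = 557/1440 ≈ 0.3868
As a percentage: 557/1440 × 100 ≈ 38.68%

0.3868 (38.68%)


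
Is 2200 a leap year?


No

Rules: divisible by 4 AND (not by 100 OR by 400)
2200 ÷ 4 = 550 exactly → divisible by 4
2200 ÷ 100 = 22 exactly → divisible by 100
2200 ÷ 400 = 5 remainder 200 → not divisible by 400
Divisible by 100 but not by 400 → not a leap year


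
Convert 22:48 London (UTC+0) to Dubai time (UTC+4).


02:48 (next day)

Time difference = UTC+4 - UTC+0 = +4 hours
New hour = (22 + 4) mod 24
= 26 mod 24 = 2
Minutes unchanged → 02:48; 26 ≥ 24 → next day


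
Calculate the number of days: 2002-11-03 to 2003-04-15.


163 days

From November 3, 2002 to April 15, 2003
Rest of November 2002: 30 - 3 = 27
Full months: December 31, January 31, February 2003 28, March 31
Days into April 2003: 15
Total = 27 + 31 + 31 + 28 + 31 + 15 = 163 days


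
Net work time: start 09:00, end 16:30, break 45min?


Total time = (16×60+30) - (9×60+0)
= 990 - 540 = 450 min
Minus break: 450 - 45 = 405 min
= 6h 45m

6h 45m (405 minutes)


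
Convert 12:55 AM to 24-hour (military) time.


00:55

Input: 12:55 AM
12 AM → 00 (midnight)


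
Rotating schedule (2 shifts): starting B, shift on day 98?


Shifts: A, B
Start: B (index 1)
Day 98: (1 + 98 - 1) mod 2
= 98 mod 2
= 0
Index 0 → shift A

Shift A


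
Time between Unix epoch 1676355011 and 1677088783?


Difference = 1677088783 - 1676355011 = 733772 seconds
In hours: 733772 / 3600 ≈ 203.8
In days: 733772 / 86400 ≈ 8.49

733772 seconds (203.8 hours / 8.49 days)


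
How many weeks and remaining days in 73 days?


Weeks: 73 ÷ 7 = 10 remainder 3

10 weeks 3 days


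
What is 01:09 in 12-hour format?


Hour: 1
1 < 12 → AM

1:09 AM


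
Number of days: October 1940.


31 days

Month: October (month 10)
October has 31 days


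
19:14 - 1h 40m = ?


17:34

Start: 1154 minutes from midnight
Subtract: 100 minutes
Remaining: 1154 - 100 = 1054
Hours: 17, Minutes: 34


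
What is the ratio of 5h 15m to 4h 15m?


21:17 (1.24)

Duration 1: 315 minutes
Duration 2: 255 minutes
Ratio = 315:255
GCD = 15
Simplified = 21:17
As a decimal: 21/17 ≈ 1.24


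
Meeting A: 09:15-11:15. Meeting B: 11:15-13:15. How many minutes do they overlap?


0 minutes

Meeting A: 555-675 (in minutes from midnight)
Meeting B: 675-795
Overlap start = max(555, 675) = 675
Overlap end = min(675, 795) = 675
Overlap = max(0, 675 - 675) = 0 min


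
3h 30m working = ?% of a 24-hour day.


14.6%

Time: 210 minutes
Day: 1440 minutes
Percentage = (210/1440) × 100 ≈ 14.6%


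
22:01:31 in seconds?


Hours: 22 × 3600 = 79200
Minutes: 1 × 60 = 60
Seconds: 31
Total = 79200 + 60 + 31 = 79291

79291 seconds


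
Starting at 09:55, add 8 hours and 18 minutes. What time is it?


Start: 595 minutes from midnight
Add: 498 minutes
Total: 1093 minutes
Hours: 1093 ÷ 60 = 18 remainder 13

18:13


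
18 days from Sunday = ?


Start: Sunday (index 6)
(6 + 18) mod 7
= 24 mod 7
= 3
Index 3 → Thursday

Thursday


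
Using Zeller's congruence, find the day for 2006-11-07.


Zeller's congruence:
q=7, m=11, k=6, j=20
h = (7 + ⌊13×12/5⌋ + 6 + ⌊6/4⌋ + ⌊20/4⌋ - 2×20) mod 7
= (7 + 31 + 6 + 1 + 5 - 40) mod 7
= 10 mod 7 = 3
h=3 → Tuesday

Tuesday


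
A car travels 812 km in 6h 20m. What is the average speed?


128.2 km/h

Distance: 812 km
Time: 6h 20m = 380 min = 380/60 = 19/3 hours
Speed = 812 ÷ (19/3) = 812 × 3 / 19 = 2436/19 ≈ 128.2 km/h


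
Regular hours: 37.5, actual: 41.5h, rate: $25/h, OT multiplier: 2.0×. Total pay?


Regular: 37.5h × $25 = $937.50
Overtime: 41.5 - 37.5 = 4.0h
OT pay: 4.0h × $25 × 2.0 = $200.00
Total = $937.50 + $200.00 = $1137.50

$1137.50


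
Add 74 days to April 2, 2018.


June 15, 2018

Start: April 2, 2018
Add 74 days
April 2 → May 1: 30 - 2 + 1 = 29 days (74 - 29 = 45 left)
May 1 → June 1: 31 - 1 + 1 = 31 days (45 - 31 = 14 left)
June 1 + 14 = June 15, 2018


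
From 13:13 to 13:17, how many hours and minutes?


End time in minutes: 13×60 + 17 = 797
Start time in minutes: 13×60 + 13 = 793
Difference = 797 - 793 = 4 minutes
= 0 hours 4 minutes

0h 4m


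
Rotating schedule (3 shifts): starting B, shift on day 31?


Shift B

Shifts: A, B, C
Start: B (index 1)
Day 31: (1 + 31 - 1) mod 3
= 31 mod 3
= 1
Index 1 → shift B


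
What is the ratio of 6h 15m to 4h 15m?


25:17 (1.47)

Duration 1: 375 minutes
Duration 2: 255 minutes
Ratio = 375:255
GCD = 15
Simplified = 25:17
As a decimal: 25/17 ≈ 1.47


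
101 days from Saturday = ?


Start: Saturday (index 5)
(5 + 101) mod 7
= 106 mod 7
= 1
Index 1 → Tuesday

Tuesday


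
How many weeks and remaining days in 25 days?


Weeks: 25 ÷ 7 = 3 remainder 4

3 weeks 4 days


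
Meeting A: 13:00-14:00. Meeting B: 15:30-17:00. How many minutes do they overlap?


Meeting A: 780-840 (in minutes from midnight)
Meeting B: 930-1020
Overlap start = max(780, 930) = 930
Overlap end = min(840, 1020) = 840
Overlap = max(0, 840 - 930) = 0 min

0 minutes


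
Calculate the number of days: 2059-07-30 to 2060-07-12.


348 days

From July 30, 2059 to July 12, 2060
Rest of July 2059: 31 - 30 = 1
Full months: August 31, September 30, October 31, November 30, December 31, January 31, February 2060 29, March 31, April 30, May 31, June 30
Days into July 2060: 12
Total = 1 + 31 + 30 + 31 + 30 + 31 + 31 + 29 + 31 + 30 + 31 + 30 + 12 = 348 days


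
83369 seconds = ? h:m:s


23h 9m 29s

Hours: 83369 ÷ 3600 = 23 remainder 569
Minutes: 569 ÷ 60 = 9 remainder 29
Seconds: 29


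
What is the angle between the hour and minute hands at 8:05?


147.5°

Hour hand = 8×30 + 5×0.5 = 242.5°
Minute hand = 5×6 = 30°
Difference = |242.5 - 30| = 212.5°
Since > 180°: 360 - 212.5 = 147.5°


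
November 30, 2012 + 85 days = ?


February 23, 2013

Start: November 30, 2012
Add 85 days
November 30 → December 1: 30 - 30 + 1 = 1 days (85 - 1 = 84 left)
December 1 → January 1: 31 - 1 + 1 = 31 days (84 - 31 = 53 left)
January 1 → February 1: 31 - 1 + 1 = 31 days (53 - 31 = 22 left)
February 1 + 22 = February 23, 2013


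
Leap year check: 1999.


Rules: divisible by 4 AND (not by 100 OR by 400)
1999 ÷ 4 = 499 remainder 3 → not divisible by 4
Not divisible by 4 → not a leap year

No


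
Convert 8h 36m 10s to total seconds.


Hours: 8 × 3600 = 28800
Minutes: 36 × 60 = 2160
Seconds: 10
Total = 28800 + 2160 + 10 = 30970

30970 seconds


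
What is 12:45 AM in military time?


Input: 12:45 AM
12 AM → 00 (midnight)

00:45


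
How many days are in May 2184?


Month: May (month 5)
May has 31 days

31 days


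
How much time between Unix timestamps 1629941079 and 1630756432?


Difference = 1630756432 - 1629941079 = 815353 seconds
In hours: 815353 / 3600 ≈ 226.5
In days: 815353 / 86400 ≈ 9.44

815353 seconds (226.5 hours / 9.44 days)


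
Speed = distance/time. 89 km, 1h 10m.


Distance: 89 km
Time: 1h 10m = 70 min = 70/60 = 7/6 hours
Speed = 89 ÷ (7/6) = 89 × 6 / 7 = 534/7 ≈ 76.3 km/h

76.3 km/h


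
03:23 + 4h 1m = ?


Start: 203 minutes from midnight
Add: 241 minutes
Total: 444 minutes
Hours: 444 ÷ 60 = 7 remainder 24

07:24


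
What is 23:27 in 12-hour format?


11:27 PM

Hour: 23
23 - 12 = 11 → PM


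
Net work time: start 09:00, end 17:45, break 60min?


Total time = (17×60+45) - (9×60+0)
= 1065 - 540 = 525 min
Minus break: 525 - 60 = 465 min
= 7h 45m

7h 45m (465 minutes)


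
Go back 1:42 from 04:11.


Start: 251 minutes from midnight
Subtract: 102 minutes
Remaining: 251 - 102 = 149
Hours: 2, Minutes: 29

02:29


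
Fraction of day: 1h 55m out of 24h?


0.0799 (7.99%)

Total minutes: 1×60 + 55 = 115
Day = 24×60 = 1440 minutes
Fraction = 115/1440 ≈ 0.0799
As a percentage: 115/1440 × 100 ≈ 7.99%


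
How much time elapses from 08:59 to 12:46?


End time in minutes: 12×60 + 46 = 766
Start time in minutes: 8×60 + 59 = 539
Difference = 766 - 539 = 227 minutes
= 3 hours 47 minutes

3h 47m


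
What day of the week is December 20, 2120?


Zeller's congruence:
q=20, m=12, k=20, j=21
h = (20 + ⌊13×13/5⌋ + 20 + ⌊20/4⌋ + ⌊21/4⌋ - 2×21) mod 7
= (20 + 33 + 20 + 5 + 5 - 42) mod 7
= 41 mod 7 = 6
h=6 → Friday

Friday


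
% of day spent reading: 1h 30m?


Time: 90 minutes
Day: 1440 minutes
Percentage = (90/1440) × 100 ≈ 6.3%

6.3%


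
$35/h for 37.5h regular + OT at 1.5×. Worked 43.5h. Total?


Regular: 37.5h × $35 = $1312.50
Overtime: 43.5 - 37.5 = 6.0h
OT pay: 6.0h × $35 × 1.5 = $315.00
Total = $1312.50 + $315.00 = $1627.50

$1627.50


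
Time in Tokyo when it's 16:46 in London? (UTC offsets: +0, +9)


01:46 (next day)

Time difference = UTC+9 - UTC+0 = +9 hours
New hour = (16 + 9) mod 24
= 25 mod 24 = 1
Minutes unchanged → 01:46; 25 ≥ 24 → next day


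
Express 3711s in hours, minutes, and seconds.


Hours: 3711 ÷ 3600 = 1 remainder 111
Minutes: 111 ÷ 60 = 1 remainder 51
Seconds: 51

1h 1m 51s


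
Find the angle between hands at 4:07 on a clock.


Hour hand = 4×30 + 7×0.5 = 123.5°
Minute hand = 7×6 = 42°
Difference = |123.5 - 42| = 81.5°

81.5°


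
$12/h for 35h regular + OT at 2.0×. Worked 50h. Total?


Regular: 35h × $12 = $420.00
Overtime: 50 - 35 = 15h
OT pay: 15h × $12 × 2.0 = $360.00
Total = $420.00 + $360.00 = $780.00

$780.00


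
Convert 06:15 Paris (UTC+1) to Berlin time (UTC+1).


06:15

Time difference = UTC+1 - UTC+1 = +0 hours
New hour = (6 + 0) mod 24
= 6 mod 24 = 6
Minutes unchanged → 06:15


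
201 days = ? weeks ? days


Weeks: 201 ÷ 7 = 28 remainder 5

28 weeks 5 days


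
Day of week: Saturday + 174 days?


Friday

Start: Saturday (index 5)
(5 + 174) mod 7
= 179 mod 7
= 4
Index 4 → Friday


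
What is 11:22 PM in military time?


23:22

Input: 11:22 PM
PM: 11 + 12 = 23


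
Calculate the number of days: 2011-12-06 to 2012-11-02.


From December 6, 2011 to November 2, 2012
Rest of December 2011: 31 - 6 = 25
Full months: January 31, February 2012 29, March 31, April 30, May 31, June 30, July 31, August 31, September 30, October 31
Days into November 2012: 2
Total = 25 + 31 + 29 + 31 + 30 + 31 + 30 + 31 + 31 + 30 + 31 + 2 = 332 days

332 days


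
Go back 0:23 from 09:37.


Start: 577 minutes from midnight
Subtract: 23 minutes
Remaining: 577 - 23 = 554
Hours: 9, Minutes: 14

09:14


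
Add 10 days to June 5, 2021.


June 15, 2021

Start: June 5, 2021
Add 10 days
June 5 + 10 = June 15, 2021


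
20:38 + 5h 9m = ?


01:47 (next day)

Start: 1238 minutes from midnight
Add: 309 minutes
Total: 1547 minutes
Hours: 1547 ÷ 60 = 25 remainder 47
25 ≥ 24 → 25 - 24 = 1 (next day)


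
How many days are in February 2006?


28 days

Month: February (month 2)
February: 28 or 29 (leap year)
2006 leap year? No


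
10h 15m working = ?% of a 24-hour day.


Time: 615 minutes
Day: 1440 minutes
Percentage = (615/1440) × 100 ≈ 42.7%

42.7%


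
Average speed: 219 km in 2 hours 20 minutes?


Distance: 219 km
Time: 2h 20m = 140 min = 140/60 = 7/3 hours
Speed = 219 ÷ (7/3) = 219 × 3 / 7 = 657/7 ≈ 93.9 km/h

93.9 km/h


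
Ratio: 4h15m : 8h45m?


Duration 1: 255 minutes
Duration 2: 525 minutes
Ratio = 255:525
GCD = 15
Simplified = 17:35
As a decimal: 17/35 ≈ 0.49

17:35 (0.49)


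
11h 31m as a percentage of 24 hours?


0.4799 (47.99%)

Total minutes: 11×60 + 31 = 691
Day = 24×60 = 1440 minutes
Fraction = 691/1440 ≈ 0.4799
As a percentage: 691/1440 × 100 ≈ 47.99%


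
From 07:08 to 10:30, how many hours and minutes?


End time in minutes: 10×60 + 30 = 630
Start time in minutes: 7×60 + 8 = 428
Difference = 630 - 428 = 202 minutes
= 3 hours 22 minutes

3h 22m


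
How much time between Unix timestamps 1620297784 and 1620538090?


Difference = 1620538090 - 1620297784 = 240306 seconds
In hours: 240306 / 3600 ≈ 66.8
In days: 240306 / 86400 ≈ 2.78

240306 seconds (66.8 hours / 2.78 days)


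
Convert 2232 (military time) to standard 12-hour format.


10:32 PM

Hour: 22
22 - 12 = 10 → PM


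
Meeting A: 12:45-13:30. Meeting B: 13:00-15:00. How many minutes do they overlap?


Meeting A: 765-810 (in minutes from midnight)
Meeting B: 780-900
Overlap start = max(765, 780) = 780
Overlap end = min(810, 900) = 810
Overlap = max(0, 810 - 780) = 30 min

30 minutes


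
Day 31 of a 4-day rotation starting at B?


Shift D

Shifts: A, B, C, D
Start: B (index 1)
Day 31: (1 + 31 - 1) mod 4
= 31 mod 4
= 3
Index 3 → shift D


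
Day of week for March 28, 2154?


Zeller's congruence:
q=28, m=3, k=54, j=21
h = (28 + ⌊13×4/5⌋ + 54 + ⌊54/4⌋ + ⌊21/4⌋ - 2×21) mod 7
= (28 + 10 + 54 + 13 + 5 - 42) mod 7
= 68 mod 7 = 5
h=5 → Thursday

Thursday


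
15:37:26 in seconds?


56246 seconds

Hours: 15 × 3600 = 54000
Minutes: 37 × 60 = 2220
Seconds: 26
Total = 54000 + 2220 + 26 = 56246


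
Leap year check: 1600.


Rules: divisible by 4 AND (not by 100 OR by 400)
1600 ÷ 4 = 400 exactly → divisible by 4
1600 ÷ 100 = 16 exactly → divisible by 100
1600 ÷ 400 = 4 exactly → divisible by 400
Divisible by 400 → leap year

Yes


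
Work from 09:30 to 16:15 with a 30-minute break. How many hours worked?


Total time = (16×60+15) - (9×60+30)
= 975 - 570 = 405 min
Minus break: 405 - 30 = 375 min
= 6h 15m

6h 15m (375 minutes)


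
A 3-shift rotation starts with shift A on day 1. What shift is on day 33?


Shift C

Shifts: A, B, C
Start: A (index 0)
Day 33: (0 + 33 - 1) mod 3
= 32 mod 3
= 2
Index 2 → shift C


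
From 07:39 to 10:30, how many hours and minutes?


End time in minutes: 10×60 + 30 = 630
Start time in minutes: 7×60 + 39 = 459
Difference = 630 - 459 = 171 minutes
= 2 hours 51 minutes

2h 51m


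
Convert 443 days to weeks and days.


Weeks: 443 ÷ 7 = 63 remainder 2

63 weeks 2 days


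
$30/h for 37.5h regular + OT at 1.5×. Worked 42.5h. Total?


Regular: 37.5h × $30 = $1125.00
Overtime: 42.5 - 37.5 = 5.0h
OT pay: 5.0h × $30 × 1.5 = $225.00
Total = $1125.00 + $225.00 = $1350.00

$1350.00


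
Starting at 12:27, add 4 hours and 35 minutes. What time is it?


Start: 747 minutes from midnight
Add: 275 minutes
Total: 1022 minutes
Hours: 1022 ÷ 60 = 17 remainder 2

17:02


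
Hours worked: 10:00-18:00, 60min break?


Total time = (18×60+0) - (10×60+0)
= 1080 - 600 = 480 min
Minus break: 480 - 60 = 420 min
= 7h 0m

7h 0m (420 minutes)


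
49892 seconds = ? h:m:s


13h 51m 32s

Hours: 49892 ÷ 3600 = 13 remainder 3092
Minutes: 3092 ÷ 60 = 51 remainder 32
Seconds: 32


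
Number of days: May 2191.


Month: May (month 5)
May has 31 days

31 days


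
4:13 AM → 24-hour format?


Input: 4:13 AM
AM hour stays: 4

04:13


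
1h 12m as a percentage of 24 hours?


0.0500 (5.00%)

Total minutes: 1×60 + 12 = 72
Day = 24×60 = 1440 minutes
Fraction = 72/1440 = 0.0500
As a percentage: 72/1440 × 100 = 5.00%


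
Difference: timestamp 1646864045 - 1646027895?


836150 seconds (232.3 hours / 9.68 days)

Difference = 1646864045 - 1646027895 = 836150 seconds
In hours: 836150 / 3600 ≈ 232.3
In days: 836150 / 86400 ≈ 9.68


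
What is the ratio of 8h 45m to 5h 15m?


5:3 (1.67)

Duration 1: 525 minutes
Duration 2: 315 minutes
Ratio = 525:315
GCD = 105
Simplified = 5:3
As a decimal: 5/3 ≈ 1.67


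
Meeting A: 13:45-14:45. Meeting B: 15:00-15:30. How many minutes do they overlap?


Meeting A: 825-885 (in minutes from midnight)
Meeting B: 900-930
Overlap start = max(825, 900) = 900
Overlap end = min(885, 930) = 885
Overlap = max(0, 885 - 900) = 0 min

0 minutes


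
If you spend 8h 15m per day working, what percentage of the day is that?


34.4%

Time: 495 minutes
Day: 1440 minutes
Percentage = (495/1440) × 100 ≈ 34.4%


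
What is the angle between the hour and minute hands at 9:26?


Hour hand = 9×30 + 26×0.5 = 283.0°
Minute hand = 26×6 = 156°
Difference = |283.0 - 156| = 127.0°

127.0°


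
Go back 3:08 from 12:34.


Start: 754 minutes from midnight
Subtract: 188 minutes
Remaining: 754 - 188 = 566
Hours: 9, Minutes: 26

09:26


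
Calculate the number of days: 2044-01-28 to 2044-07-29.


183 days

From January 28, 2044 to July 29, 2044
Rest of January 2044: 31 - 28 = 3
Full months: February 2044 29, March 31, April 30, May 31, June 30
Days into July 2044: 29
Total = 3 + 29 + 31 + 30 + 31 + 30 + 29 = 183 days


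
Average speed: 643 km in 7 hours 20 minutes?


87.7 km/h

Distance: 643 km
Time: 7h 20m = 440 min = 440/60 = 22/3 hours
Speed = 643 ÷ (22/3) = 643 × 3 / 22 = 1929/22 ≈ 87.7 km/h


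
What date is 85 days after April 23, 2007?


July 17, 2007

Start: April 23, 2007
Add 85 days
April 23 → May 1: 30 - 23 + 1 = 8 days (85 - 8 = 77 left)
May 1 → June 1: 31 - 1 + 1 = 31 days (77 - 31 = 46 left)
June 1 → July 1: 30 - 1 + 1 = 30 days (46 - 30 = 16 left)
July 1 + 16 = July 17, 2007


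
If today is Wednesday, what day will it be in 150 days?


Saturday

Start: Wednesday (index 2)
(2 + 150) mod 7
= 152 mod 7
= 5
Index 5 → Saturday


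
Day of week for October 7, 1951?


Sunday

Zeller's congruence:
q=7, m=10, k=51, j=19
h = (7 + ⌊13×11/5⌋ + 51 + ⌊51/4⌋ + ⌊19/4⌋ - 2×19) mod 7
= (7 + 28 + 51 + 12 + 4 - 38) mod 7
= 64 mod 7 = 1
h=1 → Sunday


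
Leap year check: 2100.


No

Rules: divisible by 4 AND (not by 100 OR by 400)
2100 ÷ 4 = 525 exactly → divisible by 4
2100 ÷ 100 = 21 exactly → divisible by 100
2100 ÷ 400 = 5 remainder 100 → not divisible by 400
Divisible by 100 but not by 400 → not a leap year


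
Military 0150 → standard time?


Hour: 1
1 < 12 → AM

1:50 AM


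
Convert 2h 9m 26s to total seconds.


7766 seconds

Hours: 2 × 3600 = 7200
Minutes: 9 × 60 = 540
Seconds: 26
Total = 7200 + 540 + 26 = 7766


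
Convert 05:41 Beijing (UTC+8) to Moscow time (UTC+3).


00:41

Time difference = UTC+3 - UTC+8 = -5 hours
New hour = (5 -5) mod 24
= 0 mod 24 = 0
Minutes unchanged → 00:41


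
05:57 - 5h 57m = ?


00:00

Start: 357 minutes from midnight
Subtract: 357 minutes
Remaining: 357 - 357 = 0
Hours: 0, Minutes: 0


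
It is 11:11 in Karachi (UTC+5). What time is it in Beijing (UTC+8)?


Time difference = UTC+8 - UTC+5 = +3 hours
New hour = (11 + 3) mod 24
= 14 mod 24 = 14
Minutes unchanged → 14:11

14:11


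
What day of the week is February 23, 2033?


Zeller's congruence:
q=23, m=14, k=32, j=20
h = (23 + ⌊13×15/5⌋ + 32 + ⌊32/4⌋ + ⌊20/4⌋ - 2×20) mod 7
= (23 + 39 + 32 + 8 + 5 - 40) mod 7
= 67 mod 7 = 4
h=4 → Wednesday

Wednesday


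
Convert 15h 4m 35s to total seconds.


54275 seconds

Hours: 15 × 3600 = 54000
Minutes: 4 × 60 = 240
Seconds: 35
Total = 54000 + 240 + 35 = 54275


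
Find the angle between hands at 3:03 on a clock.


73.5°

Hour hand = 3×30 + 3×0.5 = 91.5°
Minute hand = 3×6 = 18°
Difference = |91.5 - 18| = 73.5°


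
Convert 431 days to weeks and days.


Weeks: 431 ÷ 7 = 61 remainder 4

61 weeks 4 days


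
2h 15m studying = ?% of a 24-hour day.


9.4%

Time: 135 minutes
Day: 1440 minutes
Percentage = (135/1440) × 100 ≈ 9.4%


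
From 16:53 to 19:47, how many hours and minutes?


2h 54m

End time in minutes: 19×60 + 47 = 1187
Start time in minutes: 16×60 + 53 = 1013
Difference = 1187 - 1013 = 174 minutes
= 2 hours 54 minutes


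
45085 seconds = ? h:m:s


12h 31m 25s

Hours: 45085 ÷ 3600 = 12 remainder 1885
Minutes: 1885 ÷ 60 = 31 remainder 25
Seconds: 25


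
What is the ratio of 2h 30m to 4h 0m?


Duration 1: 150 minutes
Duration 2: 240 minutes
Ratio = 150:240
GCD = 30
Simplified = 5:8
As a decimal: 5/8 ≈ 0.63

5:8 (0.63)


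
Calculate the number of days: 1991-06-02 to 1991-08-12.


From June 2, 1991 to August 12, 1991
Rest of June 1991: 30 - 2 = 28
Full months: July 31
Days into August 1991: 12
Total = 28 + 31 + 12 = 71 days

71 days


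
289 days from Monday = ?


Start: Monday (index 0)
(0 + 289) mod 7
= 289 mod 7
= 2
Index 2 → Wednesday

Wednesday


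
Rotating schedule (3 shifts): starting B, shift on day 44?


Shift C

Shifts: A, B, C
Start: B (index 1)
Day 44: (1 + 44 - 1) mod 3
= 44 mod 3
= 2
Index 2 → shift C


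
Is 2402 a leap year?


Rules: divisible by 4 AND (not by 100 OR by 400)
2402 ÷ 4 = 600 remainder 2 → not divisible by 4
Not divisible by 4 → not a leap year

No


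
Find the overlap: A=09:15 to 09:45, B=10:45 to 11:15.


Meeting A: 555-585 (in minutes from midnight)
Meeting B: 645-675
Overlap start = max(555, 645) = 645
Overlap end = min(585, 675) = 585
Overlap = max(0, 585 - 645) = 0 min

0 minutes


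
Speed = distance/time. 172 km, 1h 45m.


Distance: 172 km
Time: 1h 45m = 105 min = 105/60 = 7/4 hours
Speed = 172 ÷ (7/4) = 172 × 4 / 7 = 688/7 ≈ 98.3 km/h

98.3 km/h


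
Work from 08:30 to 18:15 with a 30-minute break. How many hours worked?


9h 15m (555 minutes)

Total time = (18×60+15) - (8×60+30)
= 1095 - 510 = 585 min
Minus break: 585 - 30 = 555 min
= 9h 15m


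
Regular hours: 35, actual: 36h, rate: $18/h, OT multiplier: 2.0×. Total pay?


Regular: 35h × $18 = $630.00
Overtime: 36 - 35 = 1h
OT pay: 1h × $18 × 2.0 = $36.00
Total = $630.00 + $36.00 = $666.00

$666.00


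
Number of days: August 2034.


31 days

Month: August (month 8)
August has 31 days


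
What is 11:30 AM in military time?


11:30

Input: 11:30 AM
AM hour stays: 11


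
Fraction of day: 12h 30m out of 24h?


0.5208 (52.08%)

Total minutes: 12×60 + 30 = 750
Day = 24×60 = 1440 minutes
Fraction = 750/1440 ≈ 0.5208
As a percentage: 750/1440 × 100 ≈ 52.08%


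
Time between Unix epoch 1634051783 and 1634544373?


492590 seconds (136.8 hours / 5.70 days)

Difference = 1634544373 - 1634051783 = 492590 seconds
In hours: 492590 / 3600 ≈ 136.8
In days: 492590 / 86400 ≈ 5.70


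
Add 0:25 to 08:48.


09:13

Start: 528 minutes from midnight
Add: 25 minutes
Total: 553 minutes
Hours: 553 ÷ 60 = 9 remainder 13


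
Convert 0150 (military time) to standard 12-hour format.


1:50 AM

Hour: 1
1 < 12 → AM


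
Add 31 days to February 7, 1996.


Start: February 7, 1996
Add 31 days
February 7 → March 1: 29 - 7 + 1 = 23 days (31 - 23 = 8 left)
March 1 + 8 = March 9, 1996

March 9, 1996


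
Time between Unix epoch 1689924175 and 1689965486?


Difference = 1689965486 - 1689924175 = 41311 seconds
In hours: 41311 / 3600 ≈ 11.5
In days: 41311 / 86400 ≈ 0.48

41311 seconds (11.5 hours / 0.48 days)


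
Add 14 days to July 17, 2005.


July 31, 2005

Start: July 17, 2005
Add 14 days
July 17 + 14 = July 31, 2005


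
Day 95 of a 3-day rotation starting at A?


Shift B

Shifts: A, B, C
Start: A (index 0)
Day 95: (0 + 95 - 1) mod 3
= 94 mod 3
= 1
Index 1 → shift B


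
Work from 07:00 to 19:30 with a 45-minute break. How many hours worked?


11h 45m (705 minutes)

Total time = (19×60+30) - (7×60+0)
= 1170 - 420 = 750 min
Minus break: 750 - 45 = 705 min
= 11h 45m


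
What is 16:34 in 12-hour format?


4:34 PM

Hour: 16
16 - 12 = 4 → PM


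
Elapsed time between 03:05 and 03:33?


End time in minutes: 3×60 + 33 = 213
Start time in minutes: 3×60 + 5 = 185
Difference = 213 - 185 = 28 minutes
= 0 hours 28 minutes

0h 28m


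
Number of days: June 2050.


30 days

Month: June (month 6)
June has 30 days


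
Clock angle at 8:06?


153.0°

Hour hand = 8×30 + 6×0.5 = 243.0°
Minute hand = 6×6 = 36°
Difference = |243.0 - 36| = 207.0°
Since > 180°: 360 - 207.0 = 153.0°


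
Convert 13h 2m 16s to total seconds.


46936 seconds

Hours: 13 × 3600 = 46800
Minutes: 2 × 60 = 120
Seconds: 16
Total = 46800 + 120 + 16 = 46936


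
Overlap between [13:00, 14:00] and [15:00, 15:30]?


Meeting A: 780-840 (in minutes from midnight)
Meeting B: 900-930
Overlap start = max(780, 900) = 900
Overlap end = min(840, 930) = 840
Overlap = max(0, 840 - 900) = 0 min

0 minutes


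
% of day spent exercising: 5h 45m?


Time: 345 minutes
Day: 1440 minutes
Percentage = (345/1440) × 100 ≈ 24.0%

24.0%


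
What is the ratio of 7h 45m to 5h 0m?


Duration 1: 465 minutes
Duration 2: 300 minutes
Ratio = 465:300
GCD = 15
Simplified = 31:20
As a decimal: 31/20 = 1.55

31:20 (1.55)


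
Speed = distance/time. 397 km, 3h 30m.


113.4 km/h

Distance: 397 km
Time: 3h 30m = 210 min = 210/60 = 7/2 hours
Speed = 397 ÷ (7/2) = 397 × 2 / 7 = 794/7 ≈ 113.4 km/h


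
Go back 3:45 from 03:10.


Start: 190 minutes from midnight
Subtract: 225 minutes
Remaining: 190 - 225 = -35
Negative → add 24×60 = 1405
Hours: 23, Minutes: 25

23:25


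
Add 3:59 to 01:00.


04:59

Start: 60 minutes from midnight
Add: 239 minutes
Total: 299 minutes
Hours: 299 ÷ 60 = 4 remainder 59


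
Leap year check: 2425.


No

Rules: divisible by 4 AND (not by 100 OR by 400)
2425 ÷ 4 = 606 remainder 1 → not divisible by 4
Not divisible by 4 → not a leap year


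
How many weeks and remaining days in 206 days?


Weeks: 206 ÷ 7 = 29 remainder 3

29 weeks 3 days


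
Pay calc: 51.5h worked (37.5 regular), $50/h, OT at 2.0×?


Regular: 37.5h × $50 = $1875.00
Overtime: 51.5 - 37.5 = 14.0h
OT pay: 14.0h × $50 × 2.0 = $1400.00
Total = $1875.00 + $1400.00 = $3275.00

$3275.00


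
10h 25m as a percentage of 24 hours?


0.4340 (43.40%)

Total minutes: 10×60 + 25 = 625
Day = 24×60 = 1440 minutes
Fraction = 625/1440 ≈ 0.4340
As a percentage: 625/1440 × 100 ≈ 43.40%


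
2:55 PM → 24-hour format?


14:55

Input: 2:55 PM
PM: 2 + 12 = 14


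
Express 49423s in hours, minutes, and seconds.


13h 43m 43s

Hours: 49423 ÷ 3600 = 13 remainder 2623
Minutes: 2623 ÷ 60 = 43 remainder 43
Seconds: 43
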